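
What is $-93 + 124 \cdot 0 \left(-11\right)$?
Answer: $-93$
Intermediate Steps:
$-93 + 124 \cdot 0 \left(-11\right) = -93 + 124 \cdot 0 = -93 + 0 = -93$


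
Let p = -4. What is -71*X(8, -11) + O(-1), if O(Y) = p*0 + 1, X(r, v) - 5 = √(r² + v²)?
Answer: -354 - 71*√185 ≈ -1319.7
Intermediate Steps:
X(r, v) = 5 + √(r² + v²)
O(Y) = 1 (O(Y) = -4*0 + 1 = 0 + 1 = 1)
-71*X(8, -11) + O(-1) = -71*(5 + √(8² + (-11)²)) + 1 = -71*(5 + √(64 + 121)) + 1 = -71*(5 + √185) + 1 = (-355 - 71*√185) + 1 = -354 - 71*√185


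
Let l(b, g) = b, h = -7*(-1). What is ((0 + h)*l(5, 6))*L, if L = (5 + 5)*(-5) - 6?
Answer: -1960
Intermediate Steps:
h = 7
L = -56 (L = 10*(-5) - 6 = -50 - 6 = -56)
((0 + h)*l(5, 6))*L = ((0 + 7)*5)*(-56) = (7*5)*(-56) = 35*(-56) = -1960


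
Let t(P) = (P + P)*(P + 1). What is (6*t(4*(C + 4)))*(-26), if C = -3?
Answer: -6240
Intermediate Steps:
t(P) = 2*P*(1 + P) (t(P) = (2*P)*(1 + P) = 2*P*(1 + P))
(6*t(4*(C + 4)))*(-26) = (6*(2*(4*(-3 + 4))*(1 + 4*(-3 + 4))))*(-26) = (6*(2*(4*1)*(1 + 4*1)))*(-26) = (6*(2*4*(1 + 4)))*(-26) = (6*(2*4*5))*(-26) = (6*40)*(-26) = 240*(-26) = -6240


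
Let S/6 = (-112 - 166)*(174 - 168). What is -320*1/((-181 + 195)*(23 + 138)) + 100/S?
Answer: -428495/2819754 ≈ -0.15196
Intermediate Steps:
S = -10008 (S = 6*((-112 - 166)*(174 - 168)) = 6*(-278*6) = 6*(-1668) = -10008)
-320*1/((-181 + 195)*(23 + 138)) + 100/S = -320*1/((-181 + 195)*(23 + 138)) + 100/(-10008) = -320/(14*161) + 100*(-1/10008) = -320/2254 - 25/2502 = -320*1/2254 - 25/2502 = -160/1127 - 25/2502 = -428495/2819754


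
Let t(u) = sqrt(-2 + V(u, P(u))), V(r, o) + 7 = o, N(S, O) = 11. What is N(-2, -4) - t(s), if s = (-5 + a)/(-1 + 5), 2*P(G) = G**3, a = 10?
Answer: 11 - I*sqrt(2054)/16 ≈ 11.0 - 2.8326*I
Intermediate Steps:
P(G) = G**3/2
V(r, o) = -7 + o
s = 5/4 (s = (-5 + 10)/(-1 + 5) = 5/4 ≈ 1.2500)
t(u) = sqrt(-9 + u**3/2) (t(u) = sqrt(-2 + (-7 + u**3/2)) = sqrt(-9 + u**3/2))
N(-2, -4) - t(s) = 11 - sqrt(-36 + 2*(5/4)**3)/2 = 11 - sqrt(-36 + 2*(125/64))/2 = 11 - sqrt(-36 + 125/32)/2 = 11 - sqrt(-1027/32)/2 = 11 - I*sqrt(2054)/8/2 = 11 - I*sqrt(2054)/16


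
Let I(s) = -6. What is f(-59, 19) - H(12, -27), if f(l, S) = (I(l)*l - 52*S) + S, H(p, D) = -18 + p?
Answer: -609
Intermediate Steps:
f(l, S) = -51*S - 6*l (f(l, S) = (-6*l - 52*S) + S = (-52*S - 6*l) + S = -51*S - 6*l)
f(-59, 19) - H(12, -27) = (-51*19 - 6*(-59)) - (-18 + 12) = (-969 + 354) - 1*(-6) = -615 + 6 = -609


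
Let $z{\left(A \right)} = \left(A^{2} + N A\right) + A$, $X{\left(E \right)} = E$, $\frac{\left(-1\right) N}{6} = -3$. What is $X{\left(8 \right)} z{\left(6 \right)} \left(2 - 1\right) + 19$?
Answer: $1219$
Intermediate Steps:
$N = 18$ ($N = \left(-6\right) \left(-3\right) = 18$)
$z{\left(A \right)} = A^{2} + 19 A$ ($z{\left(A \right)} = \left(A^{2} + 18 A\right) + A = A^{2} + 19 A$)
$X{\left(8 \right)} z{\left(6 \right)} \left(2 - 1\right) + 19 = 8 \cdot 6 \left(19 + 6\right) \left(2 - 1\right) + 19 = 8 \cdot 6 \cdot 25 \cdot 1 + 19 = 8 \cdot 150 \cdot 1 + 19 = 8 \cdot 150 + 19 = 1200 + 19 = 1219$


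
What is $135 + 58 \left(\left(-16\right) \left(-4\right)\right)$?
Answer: $3847$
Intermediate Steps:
$135 + 58 \left(\left(-16\right) \left(-4\right)\right) = 135 + 58 \cdot 64 = 135 + 3712 = 3847$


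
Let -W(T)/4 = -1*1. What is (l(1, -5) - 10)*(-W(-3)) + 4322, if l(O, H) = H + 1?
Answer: 4378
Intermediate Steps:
l(O, H) = 1 + H
W(T) = 4 (W(T) = -(-4) = -4*(-1) = 4)
(l(1, -5) - 10)*(-W(-3)) + 4322 = ((1 - 5) - 10)*(-1*4) + 4322 = (-4 - 10)*(-4) + 4322 = -14*(-4) + 4322 = 56 + 4322 = 4378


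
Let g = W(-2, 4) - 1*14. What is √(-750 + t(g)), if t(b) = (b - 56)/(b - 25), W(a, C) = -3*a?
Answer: I*√814638/33 ≈ 27.351*I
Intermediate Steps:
g = -8 (g = -3*(-2) - 1*14 = 6 - 14 = -8)
t(b) = (-56 + b)/(-25 + b)
√(-750 + t(g)) = √(-750 + (-56 - 8)/(-25 - 8)) = √(-750 - 64/(-33)) = √(-750 - 1/33*(-64)) = √(-750 + 64/33) = √(-24686/33) = I*√814638/33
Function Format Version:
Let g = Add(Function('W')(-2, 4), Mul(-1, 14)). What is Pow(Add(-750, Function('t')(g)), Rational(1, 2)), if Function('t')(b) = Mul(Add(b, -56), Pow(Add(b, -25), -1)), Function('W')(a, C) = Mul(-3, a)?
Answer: Mul(Rational(1, 33), I, Pow(814638, Rational(1, 2))) ≈ Mul(27.351, I)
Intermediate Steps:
g = -8 (g = Add(Mul(-3, -2), Mul(-1, 14)) = Add(6, -14) = -8)
Function('t')(b) = Mul(Pow(Add(-25, b), -1), Add(-56, b)) (Function('t')(b) = Mul(Add(-56, b), Pow(Add(-25, b), -1)) = Mul(Pow(Add(-25, b), -1), Add(-56, b)))
Pow(Add(-750, Function('t')(g)), Rational(1, 2)) = Pow(Add(-750, Mul(Pow(Add(-25, -8), -1), Add(-56, -8))), Rational(1, 2)) = Pow(Add(-750, Mul(Pow(-33, -1), -64)), Rational(1, 2)) = Pow(Add(-750, Mul(Rational(-1, 33), -64)), Rational(1, 2)) = Pow(Add(-750, Rational(64, 33)), Rational(1, 2)) = Pow(Rational(-24686, 33), Rational(1, 2)) = Mul(Rational(1, 33), I, Pow(814638, Rational(1, 2)))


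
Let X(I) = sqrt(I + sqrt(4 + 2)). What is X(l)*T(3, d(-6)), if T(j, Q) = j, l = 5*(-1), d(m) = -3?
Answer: 3*sqrt(-5 + sqrt(6)) ≈ 4.7911*I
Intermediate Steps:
l = -5
X(I) = sqrt(I + sqrt(6))
X(l)*T(3, d(-6)) = sqrt(-5 + sqrt(6))*3 = 3*sqrt(-5 + sqrt(6))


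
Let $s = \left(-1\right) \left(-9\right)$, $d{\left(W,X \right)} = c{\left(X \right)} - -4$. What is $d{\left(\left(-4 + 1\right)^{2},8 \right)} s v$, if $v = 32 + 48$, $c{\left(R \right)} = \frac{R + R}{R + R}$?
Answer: $3600$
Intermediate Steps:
$c{\left(R \right)} = 1$ ($c{\left(R \right)} = \frac{2 R}{2 R} = 2 R \frac{1}{2 R} = 1$)
$d{\left(W,X \right)} = 5$ ($d{\left(W,X \right)} = 1 - -4 = 1 + 4 = 5$)
$v = 80$
$s = 9$
$d{\left(\left(-4 + 1\right)^{2},8 \right)} s v = 5 \cdot 9 \cdot 80 = 45 \cdot 80 = 3600$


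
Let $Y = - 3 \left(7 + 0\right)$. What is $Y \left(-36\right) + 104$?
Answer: $860$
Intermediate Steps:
$Y = -21$ ($Y = \left(-3\right) 7 = -21$)
$Y \left(-36\right) + 104 = \left(-21\right) \left(-36\right) + 104 = 756 + 104 = 860$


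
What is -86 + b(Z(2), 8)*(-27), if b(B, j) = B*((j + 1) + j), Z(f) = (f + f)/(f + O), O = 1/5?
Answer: -10126/11 ≈ -920.54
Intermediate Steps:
O = 1/5 ≈ 0.20000
Z(f) = 2*f/(1/5 + f) (Z(f) = (f + f)/(f + 1/5) = (2*f)/(1/5 + f) = 2*f/(1/5 + f))
b(B, j) = B*(1 + 2*j) (b(B, j) = B*((1 + j) + j) = B*(1 + 2*j))
-86 + b(Z(2), 8)*(-27) = -86 + ((10*2/(1 + 5*2))*(1 + 2*8))*(-27) = -86 + ((10*2/(1 + 10))*(1 + 16))*(-27) = -86 + ((10*2/11)*17)*(-27) = -86 + ((10*2*(1/11))*17)*(-27) = -86 + ((20/11)*17)*(-27) = -86 + (340/11)*(-27) = -86 - 9180/11 = -10126/11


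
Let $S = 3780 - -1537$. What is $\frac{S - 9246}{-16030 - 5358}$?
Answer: $\frac{3929}{21388} \approx 0.1837$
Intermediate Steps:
$S = 5317$ ($S = 3780 + 1537 = 5317$)
$\frac{S - 9246}{-16030 - 5358} = \frac{5317 - 9246}{-16030 - 5358} = - \frac{3929}{-16030 - 5358} = - \frac{3929}{-21388} = \left(-3929\right) \left(- \frac{1}{21388}\right) = \frac{3929}{21388}$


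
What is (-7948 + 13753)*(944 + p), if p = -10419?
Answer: -55002375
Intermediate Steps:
(-7948 + 13753)*(944 + p) = (-7948 + 13753)*(944 - 10419) = 5805*(-9475) = -55002375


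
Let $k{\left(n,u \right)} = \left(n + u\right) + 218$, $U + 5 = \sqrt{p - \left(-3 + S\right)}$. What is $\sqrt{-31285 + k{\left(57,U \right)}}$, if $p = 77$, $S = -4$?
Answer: $\sqrt{-31015 + 2 \sqrt{21}} \approx 176.08 i$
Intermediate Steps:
$U = -5 + 2 \sqrt{21}$ ($U = -5 + \sqrt{77 + \left(3 - -4\right)} = -5 + \sqrt{77 + \left(3 + 4\right)} = -5 + \sqrt{77 + 7} = -5 + \sqrt{84} = -5 + 2 \sqrt{21} \approx 4.1652$)
$k{\left(n,u \right)} = 218 + n + u$
$\sqrt{-31285 + k{\left(57,U \right)}} = \sqrt{-31285 + \left(218 + 57 - \left(5 - 2 \sqrt{21}\right)\right)} = \sqrt{-31285 + \left(270 + 2 \sqrt{21}\right)} = \sqrt{-31015 + 2 \sqrt{21}}$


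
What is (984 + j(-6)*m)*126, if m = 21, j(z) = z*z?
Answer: 219240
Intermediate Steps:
j(z) = z²
(984 + j(-6)*m)*126 = (984 + (-6)²*21)*126 = (984 + 36*21)*126 = (984 + 756)*126 = 1740*126 = 219240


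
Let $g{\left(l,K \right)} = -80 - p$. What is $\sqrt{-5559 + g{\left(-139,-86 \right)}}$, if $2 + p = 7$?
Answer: $2 i \sqrt{1411} \approx 75.127 i$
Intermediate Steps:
$p = 5$ ($p = -2 + 7 = 5$)
$g{\left(l,K \right)} = -85$ ($g{\left(l,K \right)} = -80 - 5 = -85$)
$\sqrt{-5559 + g{\left(-139,-86 \right)}} = \sqrt{-5559 - 85} = \sqrt{-5644} = 2 i \sqrt{1411}$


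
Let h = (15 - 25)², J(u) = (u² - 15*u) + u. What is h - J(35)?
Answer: -635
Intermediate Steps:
J(u) = u² - 14*u
h = 100 (h = (-10)² = 100)
h - J(35) = 100 - 35*(-14 + 35) = 100 - 35*21 = 100 - 1*735 = 100 - 735 = -635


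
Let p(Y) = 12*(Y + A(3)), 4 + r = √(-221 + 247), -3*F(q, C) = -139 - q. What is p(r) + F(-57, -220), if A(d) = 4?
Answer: 82/3 + 12*√26 ≈ 88.522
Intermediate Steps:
F(q, C) = 139/3 + q/3 (F(q, C) = -(-139 - q)/3 = 139/3 + q/3)
r = -4 + √26 (r = -4 + √(-221 + 247) = -4 + √26 ≈ 1.0990)
p(Y) = 48 + 12*Y (p(Y) = 12*(Y + 4) = 12*(4 + Y) = 48 + 12*Y)
p(r) + F(-57, -220) = (48 + 12*(-4 + √26)) + (139/3 + (⅓)*(-57)) = (48 + (-48 + 12*√26)) + (139/3 - 19) = 12*√26 + 82/3 = 82/3 + 12*√26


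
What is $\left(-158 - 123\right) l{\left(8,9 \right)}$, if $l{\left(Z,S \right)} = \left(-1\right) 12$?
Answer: $3372$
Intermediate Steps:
$l{\left(Z,S \right)} = -12$
$\left(-158 - 123\right) l{\left(8,9 \right)} = \left(-158 - 123\right) \left(-12\right) = \left(-281\right) \left(-12\right) = 3372$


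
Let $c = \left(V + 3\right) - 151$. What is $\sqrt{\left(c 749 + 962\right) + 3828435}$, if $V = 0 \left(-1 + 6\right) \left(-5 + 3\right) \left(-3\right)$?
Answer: $\sqrt{3718545} \approx 1928.4$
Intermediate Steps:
$V = 0$ ($V = 0 \cdot 5 \left(-2\right) \left(-3\right) = 0 \left(-10\right) \left(-3\right) = 0 \left(-3\right) = 0$)
$c = -148$ ($c = \left(0 + 3\right) - 151 = 3 - 151 = -148$)
$\sqrt{\left(c 749 + 962\right) + 3828435} = \sqrt{\left(\left(-148\right) 749 + 962\right) + 3828435} = \sqrt{\left(-110852 + 962\right) + 3828435} = \sqrt{-109890 + 3828435} = \sqrt{3718545}$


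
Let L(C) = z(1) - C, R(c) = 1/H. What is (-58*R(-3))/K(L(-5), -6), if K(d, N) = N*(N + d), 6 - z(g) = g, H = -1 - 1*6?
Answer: -29/84 ≈ -0.34524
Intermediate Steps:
H = -7 (H = -1 - 6 = -7)
z(g) = 6 - g
R(c) = -⅐ (R(c) = 1/(-7) = -⅐)
L(C) = 5 - C (L(C) = (6 - 1*1) - C = (6 - 1) - C = 5 - C)
(-58*R(-3))/K(L(-5), -6) = (-58*(-⅐))/((-6*(-6 + (5 - 1*(-5))))) = 58/(7*((-6*(-6 + (5 + 5))))) = 58/(7*((-6*(-6 + 10)))) = 58/(7*((-6*4))) = (58/7)/(-24) = (58/7)*(-1/24) = -29/84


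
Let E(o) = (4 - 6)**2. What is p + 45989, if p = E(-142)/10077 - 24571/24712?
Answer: 11452063149817/249022824 ≈ 45988.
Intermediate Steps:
E(o) = 4 (E(o) = (-2)**2 = 4)
p = -247503119/249022824 (p = 4/10077 - 24571/24712 = -247503119/249022824 ≈ -0.99390)
p + 45989 = -247503119/249022824 + 45989 = 11452063149817/249022824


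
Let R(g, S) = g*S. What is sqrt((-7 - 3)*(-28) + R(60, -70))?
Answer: 28*I*sqrt(5) ≈ 62.61*I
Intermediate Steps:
R(g, S) = S*g
sqrt((-7 - 3)*(-28) + R(60, -70)) = sqrt((-7 - 3)*(-28) - 70*60) = sqrt(-10*(-28) - 4200) = sqrt(280 - 4200) = sqrt(-3920) = 28*I*sqrt(5)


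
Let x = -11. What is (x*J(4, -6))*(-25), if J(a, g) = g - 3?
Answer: -2475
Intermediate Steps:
J(a, g) = -3 + g
(x*J(4, -6))*(-25) = -11*(-3 - 6)*(-25) = -11*(-9)*(-25) = 99*(-25) = -2475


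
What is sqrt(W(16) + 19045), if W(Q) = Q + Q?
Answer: sqrt(19077) ≈ 138.12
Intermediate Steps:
W(Q) = 2*Q
sqrt(W(16) + 19045) = sqrt(2*16 + 19045) = sqrt(32 + 19045) = sqrt(19077)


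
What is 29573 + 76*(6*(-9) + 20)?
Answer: 26989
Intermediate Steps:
29573 + 76*(6*(-9) + 20) = 29573 + 76*(-54 + 20) = 29573 + 76*(-34) = 29573 - 2584 = 26989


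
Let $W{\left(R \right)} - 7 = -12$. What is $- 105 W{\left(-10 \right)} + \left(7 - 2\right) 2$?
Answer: $535$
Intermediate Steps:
$W{\left(R \right)} = -5$ ($W{\left(R \right)} = 7 - 12 = -5$)
$- 105 W{\left(-10 \right)} + \left(7 - 2\right) 2 = \left(-105\right) \left(-5\right) + \left(7 - 2\right) 2 = 525 + 5 \cdot 2 = 525 + 10 = 535$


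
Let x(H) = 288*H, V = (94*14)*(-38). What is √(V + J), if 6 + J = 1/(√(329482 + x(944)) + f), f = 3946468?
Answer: √(-197378650551 - 50014*√601354)/√(3946468 + √601354) ≈ 223.64*I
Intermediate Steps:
V = -50008 (V = 1316*(-38) = -50008)
J = -6 + 1/(3946468 + √601354) (J = -6 + 1/(√(329482 + 288*944) + 3946468) = -6 + 1/(√(329482 + 271872) + 3946468) = -6 + 1/(√601354 + 3946468) = -6 + 1/(3946468 + √601354) ≈ -6.0000)
√(V + J) = √(-50008 + (-46723825247776/7787304536835 - √601354/15574609073670)) = √(-389474249103292456/7787304536835 - √601354/15574609073670)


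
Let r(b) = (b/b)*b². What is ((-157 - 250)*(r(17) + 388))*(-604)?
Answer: 166425556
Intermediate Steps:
r(b) = b² (r(b) = 1*b² = b²)
((-157 - 250)*(r(17) + 388))*(-604) = ((-157 - 250)*(17² + 388))*(-604) = -407*(289 + 388)*(-604) = -407*677*(-604) = -275539*(-604) = 166425556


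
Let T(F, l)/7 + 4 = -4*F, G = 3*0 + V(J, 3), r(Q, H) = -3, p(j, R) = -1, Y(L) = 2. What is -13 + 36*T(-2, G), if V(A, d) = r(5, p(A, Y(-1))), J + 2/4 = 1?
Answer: 995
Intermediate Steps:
J = 1/2 (J = -1/2 + 1 = 1/2 ≈ 0.50000)
V(A, d) = -3
G = -3 (G = 3*0 - 3 = 0 - 3 = -3)
T(F, l) = -28 - 28*F (T(F, l) = -28 + 7*(-4*F) = -28 - 28*F)
-13 + 36*T(-2, G) = -13 + 36*(-28 - 28*(-2)) = -13 + 36*(-28 + 56) = -13 + 36*28 = -13 + 1008 = 995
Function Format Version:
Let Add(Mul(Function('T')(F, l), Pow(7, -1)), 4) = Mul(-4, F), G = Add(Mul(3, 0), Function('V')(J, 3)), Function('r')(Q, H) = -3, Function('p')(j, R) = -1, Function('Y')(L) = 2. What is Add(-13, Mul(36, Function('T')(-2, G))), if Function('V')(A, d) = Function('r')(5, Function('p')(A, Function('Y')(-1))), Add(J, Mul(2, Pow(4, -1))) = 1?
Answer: 995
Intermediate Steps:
J = Rational(1, 2) (J = Add(Rational(-1, 2), 1) = Rational(1, 2) ≈ 0.50000)
Function('V')(A, d) = -3
G = -3 (G = Add(Mul(3, 0), -3) = Add(0, -3) = -3)
Function('T')(F, l) = Add(-28, Mul(-28, F)) (Function('T')(F, l) = Add(-28, Mul(7, Mul(-4, F))) = Add(-28, Mul(-28, F)))
Add(-13, Mul(36, Function('T')(-2, G))) = Add(-13, Mul(36, Add(-28, Mul(-28, -2)))) = Add(-13, Mul(36, Add(-28, 56))) = Add(-13, Mul(36, 28)) = Add(-13, 1008) = 995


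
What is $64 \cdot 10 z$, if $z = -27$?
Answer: $-17280$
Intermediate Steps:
$64 \cdot 10 z = 64 \cdot 10 \left(-27\right) = 640 \left(-27\right) = -17280$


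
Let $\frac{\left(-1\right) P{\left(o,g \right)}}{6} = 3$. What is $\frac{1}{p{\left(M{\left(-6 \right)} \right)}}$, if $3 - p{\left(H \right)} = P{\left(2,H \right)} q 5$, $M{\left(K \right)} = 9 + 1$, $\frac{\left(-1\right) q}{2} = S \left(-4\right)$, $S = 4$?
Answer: $\frac{1}{2883} \approx 0.00034686$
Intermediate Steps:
$P{\left(o,g \right)} = -18$ ($P{\left(o,g \right)} = \left(-6\right) 3 = -18$)
$q = 32$ ($q = - 2 \cdot 4 \left(-4\right) = \left(-2\right) \left(-16\right) = 32$)
$M{\left(K \right)} = 10$
$p{\left(H \right)} = 2883$ ($p{\left(H \right)} = 3 - \left(-18\right) 32 \cdot 5 = 3 - \left(-576\right) 5 = 3 - -2880 = 3 + 2880 = 2883$)
$\frac{1}{p{\left(M{\left(-6 \right)} \right)}} = \frac{1}{2883}$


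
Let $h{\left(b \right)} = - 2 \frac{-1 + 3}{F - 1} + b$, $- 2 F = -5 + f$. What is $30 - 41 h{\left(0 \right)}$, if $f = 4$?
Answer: $-298$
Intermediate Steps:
$F = \frac{1}{2}$ ($F = - \frac{-5 + 4}{2} = \left(- \frac{1}{2}\right) \left(-1\right) = \frac{1}{2} \approx 0.5$)
$h{\left(b \right)} = 8 + b$ ($h{\left(b \right)} = - 2 \frac{-1 + 3}{\frac{1}{2} - 1} + b = - 2 \frac{2}{- \frac{1}{2}} + b = - 2 \cdot 2 \left(-2\right) + b = \left(-2\right) \left(-4\right) + b = 8 + b$)
$30 - 41 h{\left(0 \right)} = 30 - 41 \left(8 + 0\right) = 30 - 328 = -298$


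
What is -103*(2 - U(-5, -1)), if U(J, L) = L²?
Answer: -103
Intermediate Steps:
-103*(2 - U(-5, -1)) = -103*(2 - 1*(-1)²) = -103*(2 - 1*1) = -103*(2 - 1) = -103*1 = -103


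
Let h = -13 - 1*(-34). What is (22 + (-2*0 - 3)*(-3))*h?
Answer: 651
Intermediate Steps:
h = 21 (h = -13 + 34 = 21)
(22 + (-2*0 - 3)*(-3))*h = (22 + (-2*0 - 3)*(-3))*21 = (22 + (0 - 3)*(-3))*21 = (22 - 3*(-3))*21 = (22 + 9)*21 = 31*21 = 651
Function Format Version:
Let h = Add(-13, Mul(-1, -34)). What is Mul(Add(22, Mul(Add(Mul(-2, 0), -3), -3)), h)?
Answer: 651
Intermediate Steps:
h = 21 (h = Add(-13, 34) = 21)
Mul(Add(22, Mul(Add(Mul(-2, 0), -3), -3)), h) = Mul(Add(22, Mul(Add(Mul(-2, 0), -3), -3)), 21) = Mul(Add(22, Mul(Add(0, -3), -3)), 21) = Mul(Add(22, Mul(-3, -3)), 21) = Mul(Add(22, 9), 21) = Mul(31, 21) = 651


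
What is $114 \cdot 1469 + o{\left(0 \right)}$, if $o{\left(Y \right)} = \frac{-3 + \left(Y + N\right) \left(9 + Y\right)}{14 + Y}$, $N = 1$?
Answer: $\frac{1172265}{7} \approx 1.6747 \cdot 10^{5}$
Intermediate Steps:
$o{\left(Y \right)} = \frac{-3 + \left(1 + Y\right) \left(9 + Y\right)}{14 + Y}$ ($o{\left(Y \right)} = \frac{-3 + \left(Y + 1\right) \left(9 + Y\right)}{14 + Y} = \frac{-3 + \left(1 + Y\right) \left(9 + Y\right)}{14 + Y}$)
$114 \cdot 1469 + o{\left(0 \right)} = 114 \cdot 1469 + \frac{6 + 0^{2} + 10 \cdot 0}{14 + 0} = 167466 + \frac{6 + 0 + 0}{14} = 167466 + \frac{1}{14} \cdot 6 = 167466 + \frac{3}{7} = \frac{1172265}{7}$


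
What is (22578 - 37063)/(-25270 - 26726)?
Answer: 14485/51996 ≈ 0.27858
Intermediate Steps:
(22578 - 37063)/(-25270 - 26726) = -14485/(-51996) = -14485*(-1/51996) = 14485/51996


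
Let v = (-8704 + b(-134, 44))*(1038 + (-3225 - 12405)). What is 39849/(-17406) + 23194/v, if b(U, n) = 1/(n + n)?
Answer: -1546343966927/675495250704 ≈ -2.2892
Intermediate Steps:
b(U, n) = 1/(2*n)
v = 1397094624/11 (v = (-8704 + (½)/44)*(1038 + (-3225 - 12405)) = (-8704 + (½)*(1/44))*(1038 - 15630) = (-8704 + 1/88)*(-14592) = -765951/88*(-14592) = 1397094624/11 ≈ 1.2701e+8)
39849/(-17406) + 23194/v = 39849/(-17406) + 23194/(1397094624/11) = 39849*(-1/17406) + 23194*(11/1397094624) = -13283/5802 + 127567/698547312 = -1546343966927/675495250704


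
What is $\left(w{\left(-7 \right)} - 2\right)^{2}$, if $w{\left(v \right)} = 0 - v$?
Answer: $25$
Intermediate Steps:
$w{\left(v \right)} = - v$
$\left(w{\left(-7 \right)} - 2\right)^{2} = \left(\left(-1\right) \left(-7\right) - 2\right)^{2} = \left(7 - 2\right)^{2} = 5^{2} = 25$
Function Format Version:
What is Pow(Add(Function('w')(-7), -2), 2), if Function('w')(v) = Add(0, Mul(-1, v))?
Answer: 25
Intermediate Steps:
Function('w')(v) = Mul(-1, v)
Pow(Add(Function('w')(-7), -2), 2) = Pow(Add(Mul(-1, -7), -2), 2) = Pow(Add(7, -2), 2) = Pow(5, 2) = 25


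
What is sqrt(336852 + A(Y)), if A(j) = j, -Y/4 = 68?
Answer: 2*sqrt(84145) ≈ 580.16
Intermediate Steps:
Y = -272 (Y = -4*68 = -272)
sqrt(336852 + A(Y)) = sqrt(336852 - 272) = sqrt(336580) = 2*sqrt(84145)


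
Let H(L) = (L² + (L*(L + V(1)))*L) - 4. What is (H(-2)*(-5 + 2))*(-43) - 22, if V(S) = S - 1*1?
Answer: -1054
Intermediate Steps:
V(S) = -1 + S (V(S) = S - 1 = -1 + S)
H(L) = -4 + L² + L³ (H(L) = (L² + (L*(L + (-1 + 1)))*L) - 4 = (L² + (L*(L + 0))*L) - 4 = (L² + (L*L)*L) - 4 = (L² + L²*L) - 4 = (L² + L³) - 4 = -4 + L² + L³)
(H(-2)*(-5 + 2))*(-43) - 22 = ((-4 + (-2)² + (-2)³)*(-5 + 2))*(-43) - 22 = ((-4 + 4 - 8)*(-3))*(-43) - 22 = -8*(-3)*(-43) - 22 = 24*(-43) - 22 = -1032 - 22 = -1054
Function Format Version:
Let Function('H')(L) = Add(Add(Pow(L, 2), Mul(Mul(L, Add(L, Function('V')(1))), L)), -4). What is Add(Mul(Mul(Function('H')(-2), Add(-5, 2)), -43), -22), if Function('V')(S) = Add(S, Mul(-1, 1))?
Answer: -1054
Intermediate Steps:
Function('V')(S) = Add(-1, S) (Function('V')(S) = Add(S, -1) = Add(-1, S))
Function('H')(L) = Add(-4, Pow(L, 2), Pow(L, 3)) (Function('H')(L) = Add(Add(Pow(L, 2), Mul(Mul(L, Add(L, Add(-1, 1))), L)), -4) = Add(Add(Pow(L, 2), Mul(Mul(L, Add(L, 0)), L)), -4) = Add(Add(Pow(L, 2), Mul(Mul(L, L), L)), -4) = Add(Add(Pow(L, 2), Mul(Pow(L, 2), L)), -4) = Add(Add(Pow(L, 2), Pow(L, 3)), -4) = Add(-4, Pow(L, 2), Pow(L, 3)))
Add(Mul(Mul(Function('H')(-2), Add(-5, 2)), -43), -22) = Add(Mul(Mul(Add(-4, Pow(-2, 2), Pow(-2, 3)), Add(-5, 2)), -43), -22) = Add(Mul(Mul(Add(-4, 4, -8), -3), -43), -22) = Add(Mul(Mul(-8, -3), -43), -22) = Add(Mul(24, -43), -22) = Add(-1032, -22) = -1054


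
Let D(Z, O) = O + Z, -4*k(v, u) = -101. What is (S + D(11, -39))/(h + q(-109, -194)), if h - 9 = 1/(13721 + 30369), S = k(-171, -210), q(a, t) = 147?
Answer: -242495/13756082 ≈ -0.017628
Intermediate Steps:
k(v, u) = 101/4 (k(v, u) = -¼*(-101) = 101/4)
S = 101/4 ≈ 25.250
h = 396811/44090 (h = 9 + 1/(13721 + 30369) = 9 + 1/44090 = 396811/44090 ≈ 9.0000)
(S + D(11, -39))/(h + q(-109, -194)) = (101/4 + (-39 + 11))/(396811/44090 + 147) = (101/4 - 28)/(6878041/44090) = -11/4*44090/6878041 = -242495/13756082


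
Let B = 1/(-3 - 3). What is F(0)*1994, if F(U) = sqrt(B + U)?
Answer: 997*I*sqrt(6)/3 ≈ 814.05*I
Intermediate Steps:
B = -1/6 (B = 1/(-6) = -1/6 ≈ -0.16667)
F(U) = sqrt(-1/6 + U)
F(0)*1994 = (sqrt(-6 + 36*0)/6)*1994 = (sqrt(-6 + 0)/6)*1994 = (sqrt(-6)/6)*1994 = ((I*sqrt(6))/6)*1994 = (I*sqrt(6)/6)*1994 = 997*I*sqrt(6)/3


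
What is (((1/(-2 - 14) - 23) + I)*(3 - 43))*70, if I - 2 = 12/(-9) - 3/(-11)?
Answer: 2044175/33 ≈ 61945.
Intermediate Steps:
I = 31/33 (I = 2 + (12/(-9) - 3/(-11)) = 2 + (12*(-⅑) - 3*(-1/11)) = 2 + (-4/3 + 3/11) = 2 - 35/33 = 31/33 ≈ 0.93939)
(((1/(-2 - 14) - 23) + I)*(3 - 43))*70 = (((1/(-2 - 14) - 23) + 31/33)*(3 - 43))*70 = (((1/(-16) - 23) + 31/33)*(-40))*70 = (((-1/16 - 23) + 31/33)*(-40))*70 = ((-369/16 + 31/33)*(-40))*70 = -11681/528*(-40)*70 = (58405/66)*70 = 2044175/33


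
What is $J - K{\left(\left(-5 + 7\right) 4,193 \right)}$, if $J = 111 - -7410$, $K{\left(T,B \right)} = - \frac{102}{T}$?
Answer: $\frac{30135}{4} \approx 7533.8$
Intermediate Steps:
$J = 7521$ ($J = 111 + 7410 = 7521$)
$J - K{\left(\left(-5 + 7\right) 4,193 \right)} = 7521 - - \frac{102}{\left(-5 + 7\right) 4} = 7521 - - \frac{102}{2 \cdot 4} = 7521 - - \frac{102}{8} = 7521 - \left(-102\right) \frac{1}{8} = 7521 - - \frac{51}{4} = 7521 + \frac{51}{4} = \frac{30135}{4}$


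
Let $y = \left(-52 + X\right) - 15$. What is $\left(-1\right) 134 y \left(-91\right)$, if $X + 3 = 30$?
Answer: $-487760$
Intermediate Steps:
$X = 27$ ($X = -3 + 30 = 27$)
$y = -40$ ($y = \left(-52 + 27\right) - 15 = -25 - 15 = -40$)
$\left(-1\right) 134 y \left(-91\right) = \left(-1\right) 134 \left(-40\right) \left(-91\right) = \left(-134\right) \left(-40\right) \left(-91\right) = 5360 \left(-91\right) = -487760$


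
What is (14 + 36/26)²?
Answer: 40000/169 ≈ 236.69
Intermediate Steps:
(14 + 36/26)² = (14 + 36*(1/26))² = (14 + 18/13)² = (200/13)² = 40000/169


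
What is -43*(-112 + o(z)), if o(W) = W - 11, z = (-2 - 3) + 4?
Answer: 5332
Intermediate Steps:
z = -1 (z = -5 + 4 = -1)
o(W) = -11 + W
-43*(-112 + o(z)) = -43*(-112 + (-11 - 1)) = -43*(-112 - 12) = -43*(-124) = 5332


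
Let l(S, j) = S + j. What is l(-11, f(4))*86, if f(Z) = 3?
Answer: -688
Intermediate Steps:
l(-11, f(4))*86 = (-11 + 3)*86 = -8*86 = -688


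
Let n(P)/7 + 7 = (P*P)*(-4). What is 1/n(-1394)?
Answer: -1/54410657 ≈ -1.8379e-8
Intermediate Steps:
n(P) = -49 - 28*P**2 (n(P) = -49 + 7*((P*P)*(-4)) = -49 + 7*(P**2*(-4)) = -49 + 7*(-4*P**2) = -49 - 28*P**2)
1/n(-1394) = 1/(-49 - 28*(-1394)**2) = 1/(-49 - 28*1943236) = 1/(-49 - 54410608) = 1/(-54410657) = -1/54410657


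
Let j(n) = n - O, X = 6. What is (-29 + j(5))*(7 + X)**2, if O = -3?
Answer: -3549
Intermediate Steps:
j(n) = 3 + n (j(n) = n - 1*(-3) = n + 3 = 3 + n)
(-29 + j(5))*(7 + X)**2 = (-29 + (3 + 5))*(7 + 6)**2 = (-29 + 8)*13**2 = -21*169 = -3549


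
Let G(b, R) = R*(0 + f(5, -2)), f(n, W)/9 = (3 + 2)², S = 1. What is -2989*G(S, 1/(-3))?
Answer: 224175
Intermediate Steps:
f(n, W) = 225 (f(n, W) = 9*(3 + 2)² = 9*5² = 9*25 = 225)
G(b, R) = 225*R (G(b, R) = R*(0 + 225) = R*225 = 225*R)
-2989*G(S, 1/(-3)) = -672525/(-3) = -672525*(-1)/3 = -2989*(-75) = 224175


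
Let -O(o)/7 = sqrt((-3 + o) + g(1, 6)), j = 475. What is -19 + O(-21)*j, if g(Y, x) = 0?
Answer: -19 - 6650*I*sqrt(6) ≈ -19.0 - 16289.0*I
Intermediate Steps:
O(o) = -7*sqrt(-3 + o) (O(o) = -7*sqrt((-3 + o) + 0) = -7*sqrt(-3 + o))
-19 + O(-21)*j = -19 - 7*sqrt(-3 - 21)*475 = -19 - 14*I*sqrt(6)*475 = -19 - 6650*I*sqrt(6)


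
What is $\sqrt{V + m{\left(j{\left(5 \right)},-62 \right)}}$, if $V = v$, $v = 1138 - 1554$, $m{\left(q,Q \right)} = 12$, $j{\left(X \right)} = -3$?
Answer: $2 i \sqrt{101} \approx 20.1 i$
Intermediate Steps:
$v = -416$ ($v = 1138 - 1554 = -416$)
$V = -416$
$\sqrt{V + m{\left(j{\left(5 \right)},-62 \right)}} = \sqrt{-416 + 12} = \sqrt{-404} = 2 i \sqrt{101}$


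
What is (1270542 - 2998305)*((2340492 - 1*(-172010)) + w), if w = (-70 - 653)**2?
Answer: -5244159818253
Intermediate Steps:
w = 522729 (w = (-723)**2 = 522729)
(1270542 - 2998305)*((2340492 - 1*(-172010)) + w) = (1270542 - 2998305)*((2340492 - 1*(-172010)) + 522729) = -1727763*((2340492 + 172010) + 522729) = -1727763*(2512502 + 522729) = -1727763*3035231 = -5244159818253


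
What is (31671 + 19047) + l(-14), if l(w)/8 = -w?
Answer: 50830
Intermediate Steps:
l(w) = -8*w (l(w) = 8*(-w) = -8*w)
(31671 + 19047) + l(-14) = (31671 + 19047) - 8*(-14) = 50718 + 112 = 50830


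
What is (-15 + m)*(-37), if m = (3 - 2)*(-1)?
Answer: 592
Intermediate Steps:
m = -1 (m = 1*(-1) = -1)
(-15 + m)*(-37) = (-15 - 1)*(-37) = -16*(-37) = 592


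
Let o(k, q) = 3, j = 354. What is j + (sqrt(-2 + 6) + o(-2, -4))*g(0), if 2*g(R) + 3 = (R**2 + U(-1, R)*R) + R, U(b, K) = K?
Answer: 693/2 ≈ 346.50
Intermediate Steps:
g(R) = -3/2 + R**2 + R/2 (g(R) = -3/2 + ((R**2 + R*R) + R)/2 = -3/2 + ((R**2 + R**2) + R)/2 = -3/2 + (2*R**2 + R)/2 = -3/2 + (R + 2*R**2)/2 = -3/2 + (R**2 + R/2) = -3/2 + R**2 + R/2)
j + (sqrt(-2 + 6) + o(-2, -4))*g(0) = 354 + (sqrt(-2 + 6) + 3)*(-3/2 + 0**2 + (1/2)*0) = 354 + (sqrt(4) + 3)*(-3/2 + 0 + 0) = 354 + (2 + 3)*(-3/2) = 354 + 5*(-3/2) = 354 - 15/2 = 693/2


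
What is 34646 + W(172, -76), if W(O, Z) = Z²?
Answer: 40422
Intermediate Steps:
34646 + W(172, -76) = 34646 + (-76)² = 34646 + 5776 = 40422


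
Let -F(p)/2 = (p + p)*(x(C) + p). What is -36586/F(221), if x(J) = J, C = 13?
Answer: 18293/103428 ≈ 0.17687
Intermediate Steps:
F(p) = -4*p*(13 + p) (F(p) = -2*(p + p)*(13 + p) = -2*2*p*(13 + p) = -4*p*(13 + p))
-36586/F(221) = -36586*(-1/(884*(13 + 221))) = -36586/((-4*221*234)) = -36586/(-206856) = -36586*(-1/206856) = 18293/103428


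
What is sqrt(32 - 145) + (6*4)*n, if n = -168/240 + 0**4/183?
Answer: -84/5 + I*sqrt(113) ≈ -16.8 + 10.63*I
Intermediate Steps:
n = -7/10 (n = -168*1/240 + 0*(1/183) = -7/10 + 0 = -7/10 ≈ -0.70000)
sqrt(32 - 145) + (6*4)*n = sqrt(32 - 145) + (6*4)*(-7/10) = sqrt(-113) + 24*(-7/10) = I*sqrt(113) - 84/5 = -84/5 + I*sqrt(113)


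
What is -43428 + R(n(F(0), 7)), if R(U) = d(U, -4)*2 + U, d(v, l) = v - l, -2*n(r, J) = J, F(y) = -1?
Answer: -86861/2 ≈ -43431.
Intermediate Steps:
n(r, J) = -J/2
R(U) = 8 + 3*U (R(U) = (U - 1*(-4))*2 + U = (U + 4)*2 + U = (4 + U)*2 + U = (8 + 2*U) + U = 8 + 3*U)
-43428 + R(n(F(0), 7)) = -43428 + (8 + 3*(-1/2*7)) = -43428 + (8 + 3*(-7/2)) = -43428 + (8 - 21/2) = -43428 - 5/2 = -86861/2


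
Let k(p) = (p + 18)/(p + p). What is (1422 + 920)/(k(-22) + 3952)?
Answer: 25762/43473 ≈ 0.59260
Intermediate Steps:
k(p) = (18 + p)/(2*p) (k(p) = (18 + p)/((2*p)) = (18 + p)*(1/(2*p)) = (18 + p)/(2*p))
(1422 + 920)/(k(-22) + 3952) = (1422 + 920)/((½)*(18 - 22)/(-22) + 3952) = 2342/((½)*(-1/22)*(-4) + 3952) = 2342/(1/11 + 3952) = 2342/(43473/11) = 2342*(11/43473) = 25762/43473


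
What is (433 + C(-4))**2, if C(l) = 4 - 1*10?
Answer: 182329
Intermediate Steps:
C(l) = -6 (C(l) = 4 - 10 = -6)
(433 + C(-4))**2 = (433 - 6)**2 = 427**2 = 182329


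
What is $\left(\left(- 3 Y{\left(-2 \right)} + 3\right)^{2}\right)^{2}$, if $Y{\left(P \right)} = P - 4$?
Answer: $194481$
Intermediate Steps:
$Y{\left(P \right)} = -4 + P$ ($Y{\left(P \right)} = P - 4 = -4 + P$)
$\left(\left(- 3 Y{\left(-2 \right)} + 3\right)^{2}\right)^{2} = \left(\left(- 3 \left(-4 - 2\right) + 3\right)^{2}\right)^{2} = \left(\left(\left(-3\right) \left(-6\right) + 3\right)^{2}\right)^{2} = \left(\left(18 + 3\right)^{2}\right)^{2} = \left(21^{2}\right)^{2} = 441^{2} = 194481$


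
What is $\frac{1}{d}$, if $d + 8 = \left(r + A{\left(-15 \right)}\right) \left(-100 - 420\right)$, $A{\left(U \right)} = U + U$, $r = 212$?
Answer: $- \frac{1}{94648} \approx -1.0565 \cdot 10^{-5}$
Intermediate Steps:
$A{\left(U \right)} = 2 U$
$d = -94648$ ($d = -8 + \left(212 + 2 \left(-15\right)\right) \left(-100 - 420\right) = -8 + \left(212 - 30\right) \left(-520\right) = -8 + 182 \left(-520\right) = -8 - 94640 = -94648$)
$\frac{1}{d} = \frac{1}{-94648} = - \frac{1}{94648}$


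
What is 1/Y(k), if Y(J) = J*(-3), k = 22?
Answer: -1/66 ≈ -0.015152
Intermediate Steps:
Y(J) = -3*J
1/Y(k) = 1/(-3*22) = 1/(-66) = -1/66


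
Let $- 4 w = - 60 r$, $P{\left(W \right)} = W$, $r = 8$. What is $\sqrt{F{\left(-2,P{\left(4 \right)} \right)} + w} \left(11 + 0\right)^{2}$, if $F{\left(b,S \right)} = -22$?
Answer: $847 \sqrt{2} \approx 1197.8$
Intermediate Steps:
$w = 120$ ($w = - \frac{\left(-60\right) 8}{4} = \left(- \frac{1}{4}\right) \left(-480\right) = 120$)
$\sqrt{F{\left(-2,P{\left(4 \right)} \right)} + w} \left(11 + 0\right)^{2} = \sqrt{-22 + 120} \left(11 + 0\right)^{2} = \sqrt{98} \cdot 11^{2} = 7 \sqrt{2} \cdot 121 = 847 \sqrt{2}$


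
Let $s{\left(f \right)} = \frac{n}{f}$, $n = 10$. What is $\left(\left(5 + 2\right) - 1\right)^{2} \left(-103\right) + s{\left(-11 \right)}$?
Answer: $- \frac{40798}{11} \approx -3708.9$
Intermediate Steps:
$s{\left(f \right)} = \frac{10}{f}$
$\left(\left(5 + 2\right) - 1\right)^{2} \left(-103\right) + s{\left(-11 \right)} = \left(\left(5 + 2\right) - 1\right)^{2} \left(-103\right) + \frac{10}{-11} = \left(7 - 1\right)^{2} \left(-103\right) + 10 \left(- \frac{1}{11}\right) = 6^{2} \left(-103\right) - \frac{10}{11} = 36 \left(-103\right) - \frac{10}{11} = -3708 - \frac{10}{11} = - \frac{40798}{11}$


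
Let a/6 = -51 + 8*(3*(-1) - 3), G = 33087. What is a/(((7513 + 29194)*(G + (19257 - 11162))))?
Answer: -27/68712167 ≈ -3.9294e-7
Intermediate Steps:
a = -594 (a = 6*(-51 + 8*(3*(-1) - 3)) = 6*(-51 + 8*(-3 - 3)) = 6*(-51 + 8*(-6)) = 6*(-51 - 48) = 6*(-99) = -594)
a/(((7513 + 29194)*(G + (19257 - 11162)))) = -594*1/((7513 + 29194)*(33087 + (19257 - 11162))) = -594*1/(36707*(33087 + 8095)) = -594/(36707*41182) = -594/1511667674 = -594*1/1511667674 = -27/68712167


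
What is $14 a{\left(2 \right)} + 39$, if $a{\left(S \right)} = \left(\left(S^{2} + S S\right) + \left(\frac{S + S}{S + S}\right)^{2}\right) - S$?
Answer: $137$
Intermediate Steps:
$a{\left(S \right)} = 1 - S + 2 S^{2}$ ($a{\left(S \right)} = \left(\left(S^{2} + S^{2}\right) + \left(\frac{2 S}{2 S}\right)^{2}\right) - S = \left(2 S^{2} + \left(2 S \frac{1}{2 S}\right)^{2}\right) - S = \left(2 S^{2} + 1^{2}\right) - S = \left(2 S^{2} + 1\right) - S = \left(1 + 2 S^{2}\right) - S = 1 - S + 2 S^{2}$)
$14 a{\left(2 \right)} + 39 = 14 \left(1 - 2 + 2 \cdot 2^{2}\right) + 39 = 14 \left(1 - 2 + 2 \cdot 4\right) + 39 = 14 \left(1 - 2 + 8\right) + 39 = 14 \cdot 7 + 39 = 98 + 39 = 137$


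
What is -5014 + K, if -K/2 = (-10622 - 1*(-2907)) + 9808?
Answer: -9200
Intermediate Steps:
K = -4186 (K = -2*((-10622 - 1*(-2907)) + 9808) = -2*((-10622 + 2907) + 9808) = -2*(-7715 + 9808) = -2*2093 = -4186)
-5014 + K = -5014 - 4186 = -9200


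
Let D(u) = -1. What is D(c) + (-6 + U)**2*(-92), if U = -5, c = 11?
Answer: -11133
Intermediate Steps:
D(c) + (-6 + U)**2*(-92) = -1 + (-6 - 5)**2*(-92) = -1 + (-11)**2*(-92) = -1 + 121*(-92) = -1 - 11132 = -11133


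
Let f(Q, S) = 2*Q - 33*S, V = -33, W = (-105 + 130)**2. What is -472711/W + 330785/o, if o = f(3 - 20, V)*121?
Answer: -12027436416/15956875 ≈ -753.75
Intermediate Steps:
W = 625 (W = 25**2 = 625)
f(Q, S) = -33*S + 2*Q
o = 127655 (o = (-33*(-33) + 2*(3 - 20))*121 = (1089 + 2*(-17))*121 = (1089 - 34)*121 = 1055*121 = 127655)
-472711/W + 330785/o = -472711/625 + 330785/127655 = -472711*1/625 + 330785*(1/127655) = -472711/625 + 66157/25531 = -12027436416/15956875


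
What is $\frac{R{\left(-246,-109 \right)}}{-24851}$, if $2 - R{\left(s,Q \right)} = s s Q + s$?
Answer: $- \frac{6596492}{24851} \approx -265.44$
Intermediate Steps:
$R{\left(s,Q \right)} = 2 - s - Q s^{2}$ ($R{\left(s,Q \right)} = 2 - \left(s s Q + s\right) = 2 - \left(s^{2} Q + s\right) = 2 - \left(Q s^{2} + s\right) = 2 - \left(s + Q s^{2}\right) = 2 - s - Q s^{2}$)
$\frac{R{\left(-246,-109 \right)}}{-24851} = \frac{2 - -246 - - 109 \left(-246\right)^{2}}{-24851} = \left(2 + 246 - \left(-109\right) 60516\right) \left(- \frac{1}{24851}\right) = \left(2 + 246 + 6596244\right) \left(- \frac{1}{24851}\right) = 6596492 \left(- \frac{1}{24851}\right) = - \frac{6596492}{24851}$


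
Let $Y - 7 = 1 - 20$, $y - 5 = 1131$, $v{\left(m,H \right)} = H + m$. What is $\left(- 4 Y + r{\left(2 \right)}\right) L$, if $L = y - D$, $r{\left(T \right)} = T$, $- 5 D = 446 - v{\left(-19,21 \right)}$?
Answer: $61240$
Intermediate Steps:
$y = 1136$ ($y = 5 + 1131 = 1136$)
$D = - \frac{444}{5}$ ($D = - \frac{446 - \left(21 - 19\right)}{5} = - \frac{446 - 2}{5} = \left(- \frac{1}{5}\right) 444 = - \frac{444}{5} \approx -88.8$)
$Y = -12$ ($Y = 7 + \left(1 - 20\right) = 7 - 19 = -12$)
$L = \frac{6124}{5}$ ($L = 1136 - - \frac{444}{5} = 1136 + \frac{444}{5} = \frac{6124}{5} \approx 1224.8$)
$\left(- 4 Y + r{\left(2 \right)}\right) L = \left(\left(-4\right) \left(-12\right) + 2\right) \frac{6124}{5} = \left(48 + 2\right) \frac{6124}{5} = 50 \cdot \frac{6124}{5} = 61240$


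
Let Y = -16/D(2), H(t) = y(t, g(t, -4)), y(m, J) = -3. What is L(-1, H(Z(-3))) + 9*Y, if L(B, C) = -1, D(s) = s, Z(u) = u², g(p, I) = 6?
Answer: -73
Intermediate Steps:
H(t) = -3
Y = -8 (Y = -16/2 = -16*½ = -8)
L(-1, H(Z(-3))) + 9*Y = -1 + 9*(-8) = -1 - 72 = -73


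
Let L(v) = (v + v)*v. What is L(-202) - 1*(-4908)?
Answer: 86516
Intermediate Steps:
L(v) = 2*v**2 (L(v) = (2*v)*v = 2*v**2)
L(-202) - 1*(-4908) = 2*(-202)**2 - 1*(-4908) = 2*40804 + 4908 = 81608 + 4908 = 86516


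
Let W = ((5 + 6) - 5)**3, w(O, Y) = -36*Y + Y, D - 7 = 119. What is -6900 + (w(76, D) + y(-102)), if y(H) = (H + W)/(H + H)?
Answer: -384559/34 ≈ -11311.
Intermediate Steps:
D = 126 (D = 7 + 119 = 126)
w(O, Y) = -35*Y
W = 216 (W = (11 - 5)**3 = 6**3 = 216)
y(H) = (216 + H)/(2*H) (y(H) = (H + 216)/(H + H) = (216 + H)/((2*H)) = (216 + H)*(1/(2*H)) = (216 + H)/(2*H))
-6900 + (w(76, D) + y(-102)) = -6900 + (-35*126 + (1/2)*(216 - 102)/(-102)) = -6900 + (-4410 + (1/2)*(-1/102)*114) = -6900 + (-4410 - 19/34) = -6900 - 149959/34 = -384559/34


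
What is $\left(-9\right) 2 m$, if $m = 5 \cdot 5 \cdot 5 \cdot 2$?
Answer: $-4500$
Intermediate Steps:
$m = 250$ ($m = 5 \cdot 25 \cdot 2 = 125 \cdot 2 = 250$)
$\left(-9\right) 2 m = \left(-9\right) 2 \cdot 250 = \left(-18\right) 250 = -4500$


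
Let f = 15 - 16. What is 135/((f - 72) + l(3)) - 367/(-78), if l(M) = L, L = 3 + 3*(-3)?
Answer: 18463/6162 ≈ 2.9963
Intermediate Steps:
L = -6 (L = 3 - 9 = -6)
f = -1
l(M) = -6
135/((f - 72) + l(3)) - 367/(-78) = 135/((-1 - 72) - 6) - 367/(-78) = 135/(-73 - 6) - 367*(-1/78) = 135/(-79) + 367/78 = 135*(-1/79) + 367/78 = -135/79 + 367/78 = 18463/6162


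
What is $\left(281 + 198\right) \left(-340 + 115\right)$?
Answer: $-107775$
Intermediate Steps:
$\left(281 + 198\right) \left(-340 + 115\right) = 479 \left(-225\right) = -107775$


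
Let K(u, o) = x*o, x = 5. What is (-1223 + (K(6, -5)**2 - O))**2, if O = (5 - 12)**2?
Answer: 418609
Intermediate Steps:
K(u, o) = 5*o
O = 49 (O = (-7)**2 = 49)
(-1223 + (K(6, -5)**2 - O))**2 = (-1223 + ((5*(-5))**2 - 1*49))**2 = (-1223 + ((-25)**2 - 49))**2 = (-1223 + (625 - 49))**2 = (-1223 + 576)**2 = (-647)**2 = 418609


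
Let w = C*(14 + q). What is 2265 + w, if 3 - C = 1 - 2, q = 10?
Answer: 2361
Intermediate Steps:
C = 4 (C = 3 - (1 - 2) = 3 - 1*(-1) = 3 + 1 = 4)
w = 96 (w = 4*(14 + 10) = 4*24 = 96)
2265 + w = 2265 + 96 = 2361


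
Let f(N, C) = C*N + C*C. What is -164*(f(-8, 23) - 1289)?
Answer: 154816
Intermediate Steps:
f(N, C) = C² + C*N (f(N, C) = C*N + C² = C² + C*N)
-164*(f(-8, 23) - 1289) = -164*(23*(23 - 8) - 1289) = -164*(23*15 - 1289) = -164*(345 - 1289) = -164*(-944) = 154816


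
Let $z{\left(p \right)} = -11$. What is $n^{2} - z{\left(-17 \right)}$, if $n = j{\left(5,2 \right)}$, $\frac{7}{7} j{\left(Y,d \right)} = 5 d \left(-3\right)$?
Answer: $911$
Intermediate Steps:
$j{\left(Y,d \right)} = - 15 d$ ($j{\left(Y,d \right)} = 5 d \left(-3\right) = - 15 d$)
$n = -30$ ($n = \left(-15\right) 2 = -30$)
$n^{2} - z{\left(-17 \right)} = \left(-30\right)^{2} - -11 = 900 + 11 = 911$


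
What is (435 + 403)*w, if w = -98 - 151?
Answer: -208662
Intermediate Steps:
w = -249
(435 + 403)*w = (435 + 403)*(-249) = 838*(-249) = -208662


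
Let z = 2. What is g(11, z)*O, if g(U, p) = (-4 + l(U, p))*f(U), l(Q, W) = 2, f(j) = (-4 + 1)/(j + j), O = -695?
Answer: -2085/11 ≈ -189.55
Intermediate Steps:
f(j) = -3/(2*j) (f(j) = -3*1/(2*j) = -3/(2*j))
g(U, p) = 3/U (g(U, p) = (-4 + 2)*(-3/(2*U)) = -(-3)/U = 3/U)
g(11, z)*O = (3/11)*(-695) = -2085/11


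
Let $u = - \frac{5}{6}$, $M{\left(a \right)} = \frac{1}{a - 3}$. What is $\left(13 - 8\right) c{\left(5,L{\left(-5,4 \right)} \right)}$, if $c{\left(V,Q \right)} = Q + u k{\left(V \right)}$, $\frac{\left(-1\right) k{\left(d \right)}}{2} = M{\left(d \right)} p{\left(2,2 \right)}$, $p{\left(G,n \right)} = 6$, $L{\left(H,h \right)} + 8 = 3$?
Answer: $0$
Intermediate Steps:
$L{\left(H,h \right)} = -5$ ($L{\left(H,h \right)} = -8 + 3 = -5$)
$M{\left(a \right)} = \frac{1}{-3 + a}$
$u = - \frac{5}{6}$ ($u = \left(-5\right) \frac{1}{6} = - \frac{5}{6} \approx -0.83333$)
$k{\left(d \right)} = - \frac{12}{-3 + d}$ ($k{\left(d \right)} = - 2 \frac{1}{-3 + d} 6 = - 2 \frac{6}{-3 + d} = - \frac{12}{-3 + d}$)
$c{\left(V,Q \right)} = Q + \frac{10}{-3 + V}$ ($c{\left(V,Q \right)} = Q - \frac{5 \left(- \frac{12}{-3 + V}\right)}{6} = Q + \frac{10}{-3 + V}$)
$\left(13 - 8\right) c{\left(5,L{\left(-5,4 \right)} \right)} = \left(13 - 8\right) \frac{10 - 5 \left(-3 + 5\right)}{-3 + 5} = 5 \frac{10 - 10}{2} = 5 \cdot \frac{1}{2} \cdot 0 = 5 \cdot 0 = 0$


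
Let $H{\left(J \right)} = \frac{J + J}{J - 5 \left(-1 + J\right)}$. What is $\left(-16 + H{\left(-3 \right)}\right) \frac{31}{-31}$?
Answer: $\frac{278}{17} \approx 16.353$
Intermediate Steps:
$H{\left(J \right)} = \frac{2 J}{5 - 4 J}$ ($H{\left(J \right)} = \frac{2 J}{J - \left(-5 + 5 J\right)} = \frac{2 J}{5 - 4 J}$)
$\left(-16 + H{\left(-3 \right)}\right) \frac{31}{-31} = \left(-16 - - \frac{6}{-5 + 4 \left(-3\right)}\right) \frac{31}{-31} = \left(-16 - - \frac{6}{-5 - 12}\right) 31 \left(- \frac{1}{31}\right) = \left(-16 - - \frac{6}{-17}\right) \left(-1\right) = \left(-16 - \left(-6\right) \left(- \frac{1}{17}\right)\right) \left(-1\right) = \left(-16 - \frac{6}{17}\right) \left(-1\right) = \left(- \frac{278}{17}\right) \left(-1\right) = \frac{278}{17}$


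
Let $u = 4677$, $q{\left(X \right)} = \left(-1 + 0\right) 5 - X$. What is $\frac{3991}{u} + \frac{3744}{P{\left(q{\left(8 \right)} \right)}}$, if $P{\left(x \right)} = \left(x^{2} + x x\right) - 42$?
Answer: $\frac{2336503}{173049} \approx 13.502$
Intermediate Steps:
$q{\left(X \right)} = -5 - X$ ($q{\left(X \right)} = \left(-1\right) 5 - X = -5 - X$)
$P{\left(x \right)} = -42 + 2 x^{2}$ ($P{\left(x \right)} = \left(x^{2} + x^{2}\right) - 42 = 2 x^{2} - 42 = -42 + 2 x^{2}$)
$\frac{3991}{u} + \frac{3744}{P{\left(q{\left(8 \right)} \right)}} = \frac{3991}{4677} + \frac{3744}{-42 + 2 \left(-5 - 8\right)^{2}} = 3991 \cdot \frac{1}{4677} + \frac{3744}{-42 + 2 \left(-5 - 8\right)^{2}} = \frac{3991}{4677} + \frac{3744}{-42 + 2 \left(-13\right)^{2}} = \frac{3991}{4677} + \frac{3744}{-42 + 2 \cdot 169} = \frac{3991}{4677} + \frac{3744}{-42 + 338} = \frac{3991}{4677} + \frac{3744}{296} = \frac{3991}{4677} + 3744 \cdot \frac{1}{296} = \frac{3991}{4677} + \frac{468}{37} = \frac{2336503}{173049}$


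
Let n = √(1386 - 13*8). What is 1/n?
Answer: √1282/1282 ≈ 0.027929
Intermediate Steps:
n = √1282 (n = √(1386 - 104) = √1282 ≈ 35.805)
1/n = 1/(√1282) = √1282/1282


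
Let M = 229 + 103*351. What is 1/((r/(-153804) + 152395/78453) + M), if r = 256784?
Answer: 1005532101/36583543355701 ≈ 2.7486e-5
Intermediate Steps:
M = 36382 (M = 229 + 36153 = 36382)
1/((r/(-153804) + 152395/78453) + M) = 1/((256784/(-153804) + 152395/78453) + 36382) = 1/((256784*(-1/153804) + 152395*(1/78453)) + 36382) = 1/((-64196/38451 + 152395/78453) + 36382) = 1/(274457119/1005532101 + 36382) = 1/(36583543355701/1005532101) = 1005532101/36583543355701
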